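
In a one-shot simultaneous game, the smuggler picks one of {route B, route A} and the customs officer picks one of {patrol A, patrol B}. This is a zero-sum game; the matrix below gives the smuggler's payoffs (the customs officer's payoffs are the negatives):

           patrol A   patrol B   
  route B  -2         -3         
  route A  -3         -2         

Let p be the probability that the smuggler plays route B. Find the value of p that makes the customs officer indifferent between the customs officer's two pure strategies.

p = 1/2

The smuggler's mix must leave the customs officer indifferent between patrol A and patrol B.
  the customs officer's expected payoff from patrol A: p·2 + (1−p)·3 = -p + 3
  the customs officer's expected payoff from patrol B: p·3 + (1−p)·2 = p + 2
  -p + 3 = p + 2  ⇒  -2p = -1  ⇒  p = 1/2.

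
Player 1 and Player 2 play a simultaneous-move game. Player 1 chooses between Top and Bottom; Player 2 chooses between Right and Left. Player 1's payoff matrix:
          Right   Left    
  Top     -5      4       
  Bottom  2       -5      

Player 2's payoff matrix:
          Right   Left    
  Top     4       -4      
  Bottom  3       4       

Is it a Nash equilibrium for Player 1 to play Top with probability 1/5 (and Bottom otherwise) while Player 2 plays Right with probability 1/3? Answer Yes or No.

No

Given Player 1's mix p = 1/5, Player 2's payoff from Right is 16/5 but from Left is 12/5. Player 2 strictly prefers Right, so Player 2 would not mix.
So the proposed profile is not a Nash equilibrium.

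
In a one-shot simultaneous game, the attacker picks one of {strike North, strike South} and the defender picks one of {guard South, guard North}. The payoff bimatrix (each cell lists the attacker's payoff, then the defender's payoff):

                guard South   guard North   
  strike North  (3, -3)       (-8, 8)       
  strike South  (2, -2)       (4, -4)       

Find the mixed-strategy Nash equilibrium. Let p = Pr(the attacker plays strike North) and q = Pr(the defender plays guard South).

The attacker's mix must leave the defender indifferent between guard South and guard North.
  the defender's payoff from guard South: p·(-3) + (1−p)·(-2) = -p - 2
  the defender's payoff from guard North: p·8 + (1−p)·(-4) = 12p - 4
  -p - 2 = 12p - 4  ⇒  -13p = -2  ⇒  p = 2/13.
Set the attacker's expected payoff from strike North equal to that from strike South:
  the attacker's payoff from strike North: q·3 + (1−q)·(-8) = 11q - 8
  the attacker's payoff from strike South: q·2 + (1−q)·4 = -2q + 4
  11q - 8 = -2q + 4  ⇒  13q = 12  ⇒  q = 12/13.

p = 2/13, q = 12/13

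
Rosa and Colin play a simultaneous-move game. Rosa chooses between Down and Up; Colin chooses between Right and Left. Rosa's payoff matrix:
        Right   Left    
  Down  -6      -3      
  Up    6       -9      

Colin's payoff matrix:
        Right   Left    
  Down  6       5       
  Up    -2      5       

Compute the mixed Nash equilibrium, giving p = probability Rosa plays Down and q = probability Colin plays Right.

p = 7/8, q = 1/3

In a mixed equilibrium Colin is indifferent between Right and Left; this condition fixes p.
  Colin's expected payoff from Right: p·6 + (1−p)·(-2) = 8p - 2
  Colin's expected payoff from Left: p·5 + (1−p)·5 = 5
  8p - 2 = 5  ⇒  8p = 7  ⇒  p = 7/8.
Colin's mix must leave Rosa indifferent between Down and Up.
  Rosa's payoff from Down: q·(-6) + (1−q)·(-3) = -3q - 3
  Rosa's payoff from Up: q·6 + (1−q)·(-9) = 15q - 9
  -3q - 3 = 15q - 9  ⇒  -18q = -6  ⇒  q = 1/3.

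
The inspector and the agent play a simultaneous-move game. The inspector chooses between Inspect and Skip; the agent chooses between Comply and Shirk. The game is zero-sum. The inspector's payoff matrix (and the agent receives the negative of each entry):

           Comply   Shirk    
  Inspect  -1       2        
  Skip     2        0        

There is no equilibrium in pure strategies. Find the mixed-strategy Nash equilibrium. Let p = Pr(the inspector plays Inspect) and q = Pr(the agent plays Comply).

Set the agent's expected payoff from Comply equal to that from Shirk:
  the agent's payoff from Comply: p·1 + (1−p)·(-2) = 3p - 2
  the agent's payoff from Shirk: p·(-2) + (1−p)·0 = -2p
  3p - 2 = -2p  ⇒  5p = 2  ⇒  p = 2/5.
In a mixed equilibrium the inspector is indifferent between Inspect and Skip; this condition fixes q.
  the inspector's payoff to Inspect: q·(-1) + (1−q)·2 = -3q + 2
  the inspector's payoff to Skip: q·2 + (1−q)·0 = 2q
  -3q + 2 = 2q  ⇒  -5q = -2  ⇒  q = 2/5.

p = 2/5, q = 2/5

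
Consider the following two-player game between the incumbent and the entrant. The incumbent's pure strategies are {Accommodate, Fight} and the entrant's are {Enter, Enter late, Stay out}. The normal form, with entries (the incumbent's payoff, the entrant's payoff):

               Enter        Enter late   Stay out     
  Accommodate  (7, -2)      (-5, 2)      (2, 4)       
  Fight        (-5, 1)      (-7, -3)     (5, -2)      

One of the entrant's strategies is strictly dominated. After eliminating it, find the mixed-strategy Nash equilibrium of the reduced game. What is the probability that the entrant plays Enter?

The entrant's strategy Enter late is strictly dominated by Stay out: 4 > 2 and -2 > -3. Eliminate Enter late.
The incumbent's indifference between Accommodate and Fight determines the entrant's mixing probability q:
  the incumbent's payoff from Accommodate: q·7 + (1−q)·2 = 5q + 2
  the incumbent's payoff from Fight: q·(-5) + (1−q)·5 = -10q + 5
  5q + 2 = -10q + 5  ⇒  15q = 3  ⇒  q = 1/5.

q = 1/5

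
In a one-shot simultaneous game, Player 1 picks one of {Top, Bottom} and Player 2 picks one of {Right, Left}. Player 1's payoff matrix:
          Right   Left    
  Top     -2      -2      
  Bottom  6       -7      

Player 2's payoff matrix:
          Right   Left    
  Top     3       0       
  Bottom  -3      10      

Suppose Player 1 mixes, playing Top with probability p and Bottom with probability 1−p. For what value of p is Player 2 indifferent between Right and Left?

p = 13/16

Player 1's mix must leave Player 2 indifferent between Right and Left.
  Player 2's payoff from Right: p·3 + (1−p)·(-3) = 6p - 3
  Player 2's payoff from Left: p·0 + (1−p)·10 = -10p + 10
  6p - 3 = -10p + 10  ⇒  16p = 13  ⇒  p = 13/16.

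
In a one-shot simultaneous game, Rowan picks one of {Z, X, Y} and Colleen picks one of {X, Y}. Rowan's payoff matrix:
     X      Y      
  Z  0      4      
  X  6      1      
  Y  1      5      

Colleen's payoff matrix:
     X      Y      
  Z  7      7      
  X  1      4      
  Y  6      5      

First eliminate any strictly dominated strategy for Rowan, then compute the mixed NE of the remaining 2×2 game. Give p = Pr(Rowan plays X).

Rowan's strategy Z is strictly dominated by Y: 1 > 0 and 5 > 4. Eliminate Z.
For Colleen to be willing to mix, Colleen must be indifferent between X and Y, which pins down Rowan's mix.
  Colleen's expected payoff from X: p·1 + (1−p)·6 = -5p + 6
  Colleen's expected payoff from Y: p·4 + (1−p)·5 = -p + 5
  -5p + 6 = -p + 5  ⇒  -4p = -1  ⇒  p = 1/4.

p = 1/4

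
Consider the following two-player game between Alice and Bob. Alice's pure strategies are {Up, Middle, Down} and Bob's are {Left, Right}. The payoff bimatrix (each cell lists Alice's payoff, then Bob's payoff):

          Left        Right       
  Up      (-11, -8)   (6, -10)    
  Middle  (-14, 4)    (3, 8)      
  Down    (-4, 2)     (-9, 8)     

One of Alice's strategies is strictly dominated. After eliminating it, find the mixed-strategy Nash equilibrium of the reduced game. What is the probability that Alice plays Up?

p = 3/4

Alice's strategy Middle is strictly dominated by Up: -11 > -14 and 6 > 3. Eliminate Middle.
For Bob to be willing to mix, Bob must be indifferent between Left and Right, which pins down Alice's mix.
  Bob's payoff to Left: p·(-8) + (1−p)·2 = -10p + 2
  Bob's payoff to Right: p·(-10) + (1−p)·8 = -18p + 8
  -10p + 2 = -18p + 8  ⇒  8p = 6  ⇒  p = 3/4.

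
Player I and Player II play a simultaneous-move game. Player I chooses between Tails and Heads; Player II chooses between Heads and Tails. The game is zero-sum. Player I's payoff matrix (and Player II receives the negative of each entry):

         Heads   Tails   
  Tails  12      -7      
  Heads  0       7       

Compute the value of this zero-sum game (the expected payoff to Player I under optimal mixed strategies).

v = 42/13

Player II's mix must leave Player I indifferent between Tails and Heads.
  Player I's payoff to Tails: q·12 + (1−q)·(-7) = 19q - 7
  Player I's payoff to Heads: q·0 + (1−q)·7 = -7q + 7
  19q - 7 = -7q + 7  ⇒  26q = 14  ⇒  q = 7/13.
The value is Player I's expected payoff against this mix (using Tails): (7/13)·12 + (6/13)·(-7) = 42/13.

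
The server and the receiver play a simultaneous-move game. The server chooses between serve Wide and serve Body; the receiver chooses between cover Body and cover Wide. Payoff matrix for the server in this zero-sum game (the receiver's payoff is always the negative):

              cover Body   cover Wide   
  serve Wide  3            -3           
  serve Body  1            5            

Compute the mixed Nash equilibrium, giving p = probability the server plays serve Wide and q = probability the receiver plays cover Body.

The receiver's indifference between cover Body and cover Wide determines the server's mixing probability p:
  the receiver's payoff from cover Body: p·(-3) + (1−p)·(-1) = -2p - 1
  the receiver's payoff from cover Wide: p·3 + (1−p)·(-5) = 8p - 5
  -2p - 1 = 8p - 5  ⇒  -10p = -4  ⇒  p = 2/5.
The server's indifference between serve Wide and serve Body determines the receiver's mixing probability q:
  the server's payoff to serve Wide: q·3 + (1−q)·(-3) = 6q - 3
  the server's payoff to serve Body: q·1 + (1−q)·5 = -4q + 5
  6q - 3 = -4q + 5  ⇒  10q = 8  ⇒  q = 4/5.

p = 2/5, q = 4/5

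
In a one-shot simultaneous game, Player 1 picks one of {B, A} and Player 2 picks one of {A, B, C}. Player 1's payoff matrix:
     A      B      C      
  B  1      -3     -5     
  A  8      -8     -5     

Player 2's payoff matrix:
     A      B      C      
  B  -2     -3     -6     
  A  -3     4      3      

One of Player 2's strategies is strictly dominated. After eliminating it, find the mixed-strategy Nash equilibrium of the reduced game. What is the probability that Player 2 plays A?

Player 2's strategy C is strictly dominated by B: -3 > -6 and 4 > 3. Eliminate C.
For Player 1 to be willing to mix, Player 1 must be indifferent between B and A, which pins down Player 2's mix.
  Player 1's expected payoff from B: q·1 + (1−q)·(-3) = 4q - 3
  Player 1's expected payoff from A: q·8 + (1−q)·(-8) = 16q - 8
  4q - 3 = 16q - 8  ⇒  -12q = -5  ⇒  q = 5/12.

q = 5/12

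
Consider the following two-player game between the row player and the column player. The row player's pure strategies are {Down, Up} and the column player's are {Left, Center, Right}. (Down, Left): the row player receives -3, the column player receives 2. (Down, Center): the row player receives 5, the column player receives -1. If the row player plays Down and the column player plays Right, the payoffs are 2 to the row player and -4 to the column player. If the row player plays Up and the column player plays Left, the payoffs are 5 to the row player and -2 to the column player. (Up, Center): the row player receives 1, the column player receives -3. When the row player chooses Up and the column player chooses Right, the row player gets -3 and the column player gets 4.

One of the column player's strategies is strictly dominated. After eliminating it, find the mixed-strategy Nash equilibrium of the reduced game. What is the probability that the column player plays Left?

q = 5/13

The column player's strategy Center is strictly dominated by Left: 2 > -1 and -2 > -3. Eliminate Center.
The row player's indifference between Down and Up determines the column player's mixing probability q:
  the row player's payoff from Down: q·(-3) + (1−q)·2 = -5q + 2
  the row player's payoff from Up: q·5 + (1−q)·(-3) = 8q - 3
  -5q + 2 = 8q - 3  ⇒  -13q = -5  ⇒  q = 5/13.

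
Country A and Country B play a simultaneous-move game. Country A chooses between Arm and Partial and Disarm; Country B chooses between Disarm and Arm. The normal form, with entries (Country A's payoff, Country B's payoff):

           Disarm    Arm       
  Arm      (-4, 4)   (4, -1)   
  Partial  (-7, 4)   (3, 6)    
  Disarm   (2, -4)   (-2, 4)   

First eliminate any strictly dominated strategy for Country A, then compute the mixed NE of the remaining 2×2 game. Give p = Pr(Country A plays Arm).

p = 8/13

Country A's strategy Partial is strictly dominated by Arm: -4 > -7 and 4 > 3. Eliminate Partial.
Set Country B's expected payoff from Disarm equal to that from Arm:
  Country B's payoff from Disarm: p·4 + (1−p)·(-4) = 8p - 4
  Country B's payoff from Arm: p·(-1) + (1−p)·4 = -5p + 4
  8p - 4 = -5p + 4  ⇒  13p = 8  ⇒  p = 8/13.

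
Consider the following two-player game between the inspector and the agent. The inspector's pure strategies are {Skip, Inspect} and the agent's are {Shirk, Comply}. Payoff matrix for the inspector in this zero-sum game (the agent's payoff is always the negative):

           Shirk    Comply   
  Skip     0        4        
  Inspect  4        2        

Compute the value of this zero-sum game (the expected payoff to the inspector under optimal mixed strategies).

In a mixed equilibrium the inspector is indifferent between Skip and Inspect; this condition fixes q.
  the inspector's payoff to Skip: q·0 + (1−q)·4 = -4q + 4
  the inspector's payoff to Inspect: q·4 + (1−q)·2 = 2q + 2
  -4q + 4 = 2q + 2  ⇒  -6q = -2  ⇒  q = 1/3.
The value is the inspector's expected payoff against this mix (using Skip): (1/3)·0 + (2/3)·4 = 8/3.

v = 8/3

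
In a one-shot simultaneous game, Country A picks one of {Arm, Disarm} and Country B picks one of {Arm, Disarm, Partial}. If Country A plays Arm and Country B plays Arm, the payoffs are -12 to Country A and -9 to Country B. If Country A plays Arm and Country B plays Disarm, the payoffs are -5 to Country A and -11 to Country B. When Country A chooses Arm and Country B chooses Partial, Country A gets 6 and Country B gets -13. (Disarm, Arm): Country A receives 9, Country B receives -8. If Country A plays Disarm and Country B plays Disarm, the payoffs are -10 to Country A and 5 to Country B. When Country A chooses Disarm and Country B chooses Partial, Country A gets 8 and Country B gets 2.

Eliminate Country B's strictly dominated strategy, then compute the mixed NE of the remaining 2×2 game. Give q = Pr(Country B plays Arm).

Country B's strategy Partial is strictly dominated by Disarm: -11 > -13 and 5 > 2. Eliminate Partial.
Country A's indifference between Arm and Disarm determines Country B's mixing probability q:
  Country A's payoff from Arm: q·(-12) + (1−q)·(-5) = -7q - 5
  Country A's payoff from Disarm: q·9 + (1−q)·(-10) = 19q - 10
  -7q - 5 = 19q - 10  ⇒  -26q = -5  ⇒  q = 5/26.

q = 5/26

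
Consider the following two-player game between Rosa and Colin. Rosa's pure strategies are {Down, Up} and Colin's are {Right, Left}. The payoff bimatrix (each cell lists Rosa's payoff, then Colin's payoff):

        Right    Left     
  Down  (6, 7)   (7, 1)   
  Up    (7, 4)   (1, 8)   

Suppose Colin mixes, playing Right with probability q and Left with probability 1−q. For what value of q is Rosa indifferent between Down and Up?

q = 6/7

In a mixed equilibrium Rosa is indifferent between Down and Up; this condition fixes q.
  Rosa's payoff from Down: q·6 + (1−q)·7 = -q + 7
  Rosa's payoff from Up: q·7 + (1−q)·1 = 6q + 1
  -q + 7 = 6q + 1  ⇒  -7q = -6  ⇒  q = 6/7.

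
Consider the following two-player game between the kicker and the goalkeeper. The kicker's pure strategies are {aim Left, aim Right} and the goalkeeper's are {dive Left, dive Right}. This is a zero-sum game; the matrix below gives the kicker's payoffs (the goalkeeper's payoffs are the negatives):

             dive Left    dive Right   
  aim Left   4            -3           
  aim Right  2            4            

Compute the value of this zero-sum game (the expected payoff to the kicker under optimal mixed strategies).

The kicker's indifference between aim Left and aim Right determines the goalkeeper's mixing probability q:
  the kicker's payoff from aim Left: q·4 + (1−q)·(-3) = 7q - 3
  the kicker's payoff from aim Right: q·2 + (1−q)·4 = -2q + 4
  7q - 3 = -2q + 4  ⇒  9q = 7  ⇒  q = 7/9.
The value is the kicker's expected payoff against this mix (using aim Left): (7/9)·4 + (2/9)·(-3) = 22/9.

v = 22/9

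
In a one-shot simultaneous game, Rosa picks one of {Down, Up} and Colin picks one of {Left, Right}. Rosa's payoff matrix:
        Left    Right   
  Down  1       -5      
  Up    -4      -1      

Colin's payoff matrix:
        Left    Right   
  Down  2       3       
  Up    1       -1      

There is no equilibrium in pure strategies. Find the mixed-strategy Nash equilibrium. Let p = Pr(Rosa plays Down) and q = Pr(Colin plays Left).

For Colin to be willing to mix, Colin must be indifferent between Left and Right, which pins down Rosa's mix.
  Colin's payoff from Left: p·2 + (1−p)·1 = p + 1
  Colin's payoff from Right: p·3 + (1−p)·(-1) = 4p - 1
  p + 1 = 4p - 1  ⇒  -3p = -2  ⇒  p = 2/3.
For Rosa to be willing to mix, Rosa must be indifferent between Down and Up, which pins down Colin's mix.
  Rosa's expected payoff from Down: q·1 + (1−q)·(-5) = 6q - 5
  Rosa's expected payoff from Up: q·(-4) + (1−q)·(-1) = -3q - 1
  6q - 5 = -3q - 1  ⇒  9q = 4  ⇒  q = 4/9.

p = 2/3, q = 4/9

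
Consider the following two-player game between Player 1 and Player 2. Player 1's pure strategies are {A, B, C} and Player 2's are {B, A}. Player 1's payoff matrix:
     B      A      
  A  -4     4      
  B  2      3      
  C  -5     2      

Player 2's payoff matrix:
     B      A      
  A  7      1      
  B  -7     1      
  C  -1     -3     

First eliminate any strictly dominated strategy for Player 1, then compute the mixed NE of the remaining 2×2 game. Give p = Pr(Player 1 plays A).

p = 4/7

Player 1's strategy C is strictly dominated by A: -4 > -5 and 4 > 2. Eliminate C.
For Player 2 to be willing to mix, Player 2 must be indifferent between B and A, which pins down Player 1's mix.
  Player 2's payoff from B: p·7 + (1−p)·(-7) = 14p - 7
  Player 2's payoff from A: p·1 + (1−p)·1 = 1
  14p - 7 = 1  ⇒  14p = 8  ⇒  p = 4/7.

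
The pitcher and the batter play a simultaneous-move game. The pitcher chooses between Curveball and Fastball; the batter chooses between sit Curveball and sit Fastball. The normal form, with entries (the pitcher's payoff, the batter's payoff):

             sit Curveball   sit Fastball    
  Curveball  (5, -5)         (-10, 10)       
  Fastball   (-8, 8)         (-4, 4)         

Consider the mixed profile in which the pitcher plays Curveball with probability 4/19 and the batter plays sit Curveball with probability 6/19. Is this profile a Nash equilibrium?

Check the batter's indifference given the pitcher's mix p = 4/19:
  payoff from sit Curveball = 100/19; payoff from sit Fastball = 100/19 — equal.
Check the pitcher's indifference given the batter's mix q = 6/19:
  payoff from Curveball = -100/19; payoff from Fastball = -100/19 — equal.
Both players are indifferent, so neither can profitably deviate.

Yes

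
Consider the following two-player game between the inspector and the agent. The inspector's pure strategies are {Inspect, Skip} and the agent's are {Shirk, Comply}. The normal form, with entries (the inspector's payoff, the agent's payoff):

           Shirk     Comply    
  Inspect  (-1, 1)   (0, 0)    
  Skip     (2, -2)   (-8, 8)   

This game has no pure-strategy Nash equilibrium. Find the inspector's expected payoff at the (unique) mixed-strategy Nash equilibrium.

The agent's mix must leave the inspector indifferent between Inspect and Skip.
  the inspector's expected payoff from Inspect: q·(-1) + (1−q)·0 = -q
  the inspector's expected payoff from Skip: q·2 + (1−q)·(-8) = 10q - 8
  -q = 10q - 8  ⇒  -11q = -8  ⇒  q = 8/11.
At equilibrium the inspector is indifferent across rows, so the inspector's payoff equals the payoff from Inspect: (8/11)·(-1) + (3/11)·0 = -8/11.

-8/11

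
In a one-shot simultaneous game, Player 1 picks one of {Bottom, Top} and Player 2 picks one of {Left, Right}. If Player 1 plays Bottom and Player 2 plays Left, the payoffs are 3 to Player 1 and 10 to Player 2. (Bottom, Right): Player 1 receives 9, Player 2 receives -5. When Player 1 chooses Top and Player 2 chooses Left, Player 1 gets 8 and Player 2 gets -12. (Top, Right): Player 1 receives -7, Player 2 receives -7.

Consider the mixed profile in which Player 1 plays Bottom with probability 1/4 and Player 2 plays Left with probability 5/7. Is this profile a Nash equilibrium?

Given Player 2's mix q = 5/7, Player 1's payoff from Bottom is 33/7 but from Top is 26/7. Player 1 strictly prefers Bottom, so Player 1 would not mix.
So the proposed profile is not a Nash equilibrium.

No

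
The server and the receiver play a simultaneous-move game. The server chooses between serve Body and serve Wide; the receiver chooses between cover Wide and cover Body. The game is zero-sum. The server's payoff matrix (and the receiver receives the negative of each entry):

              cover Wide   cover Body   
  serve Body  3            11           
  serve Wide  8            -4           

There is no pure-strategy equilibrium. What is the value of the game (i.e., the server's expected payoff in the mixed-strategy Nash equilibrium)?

v = 5

Set the server's expected payoff from serve Body equal to that from serve Wide:
  the server's payoff to serve Body: q·3 + (1−q)·11 = -8q + 11
  the server's payoff to serve Wide: q·8 + (1−q)·(-4) = 12q - 4
  -8q + 11 = 12q - 4  ⇒  -20q = -15  ⇒  q = 3/4.
The value is the server's expected payoff against this mix (using serve Body): (3/4)·3 + (1/4)·11 = 5.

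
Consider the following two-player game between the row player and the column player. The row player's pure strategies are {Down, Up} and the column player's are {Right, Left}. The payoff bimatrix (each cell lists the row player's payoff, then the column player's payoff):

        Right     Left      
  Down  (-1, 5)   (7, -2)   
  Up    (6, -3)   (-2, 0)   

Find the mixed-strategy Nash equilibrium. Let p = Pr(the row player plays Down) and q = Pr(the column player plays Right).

For the column player to be willing to mix, the column player must be indifferent between Right and Left, which pins down the row player's mix.
  the column player's expected payoff from Right: p·5 + (1−p)·(-3) = 8p - 3
  the column player's expected payoff from Left: p·(-2) + (1−p)·0 = -2p
  8p - 3 = -2p  ⇒  10p = 3  ⇒  p = 3/10.
Set the row player's expected payoff from Down equal to that from Up:
  the row player's payoff from Down: q·(-1) + (1−q)·7 = -8q + 7
  the row player's payoff from Up: q·6 + (1−q)·(-2) = 8q - 2
  -8q + 7 = 8q - 2  ⇒  -16q = -9  ⇒  q = 9/16.

p = 3/10, q = 9/16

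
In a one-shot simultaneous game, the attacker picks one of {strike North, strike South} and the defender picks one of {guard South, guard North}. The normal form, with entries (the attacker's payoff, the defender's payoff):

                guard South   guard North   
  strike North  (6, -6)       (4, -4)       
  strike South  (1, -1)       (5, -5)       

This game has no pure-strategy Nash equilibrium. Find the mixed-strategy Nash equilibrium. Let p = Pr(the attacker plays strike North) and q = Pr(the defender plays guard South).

p = 2/3, q = 1/6

The defender's indifference between guard South and guard North determines the attacker's mixing probability p:
  the defender's payoff from guard South: p·(-6) + (1−p)·(-1) = -5p - 1
  the defender's payoff from guard North: p·(-4) + (1−p)·(-5) = p - 5
  -5p - 1 = p - 5  ⇒  -6p = -4  ⇒  p = 2/3.
The defender's mix must leave the attacker indifferent between strike North and strike South.
  the attacker's expected payoff from strike North: q·6 + (1−q)·4 = 2q + 4
  the attacker's expected payoff from strike South: q·1 + (1−q)·5 = -4q + 5
  2q + 4 = -4q + 5  ⇒  6q = 1  ⇒  q = 1/6.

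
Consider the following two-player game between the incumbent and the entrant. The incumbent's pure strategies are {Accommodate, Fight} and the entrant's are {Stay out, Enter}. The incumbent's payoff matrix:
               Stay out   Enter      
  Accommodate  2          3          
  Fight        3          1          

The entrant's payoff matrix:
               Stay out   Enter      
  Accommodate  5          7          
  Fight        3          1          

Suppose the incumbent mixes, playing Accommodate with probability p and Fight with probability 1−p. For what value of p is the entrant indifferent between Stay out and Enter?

Set the entrant's expected payoff from Stay out equal to that from Enter:
  the entrant's expected payoff from Stay out: p·5 + (1−p)·3 = 2p + 3
  the entrant's expected payoff from Enter: p·7 + (1−p)·1 = 6p + 1
  2p + 3 = 6p + 1  ⇒  -4p = -2  ⇒  p = 1/2.

p = 1/2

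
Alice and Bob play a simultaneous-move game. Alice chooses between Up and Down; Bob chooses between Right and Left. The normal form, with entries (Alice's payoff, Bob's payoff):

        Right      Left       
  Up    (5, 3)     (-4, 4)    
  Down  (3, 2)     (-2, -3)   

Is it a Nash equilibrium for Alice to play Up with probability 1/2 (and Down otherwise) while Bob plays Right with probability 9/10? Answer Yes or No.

Given Alice's mix p = 1/2, Bob's payoff from Right is 5/2 but from Left is 1/2. Bob strictly prefers Right, so Bob would not mix.
So the proposed profile is not a Nash equilibrium.

No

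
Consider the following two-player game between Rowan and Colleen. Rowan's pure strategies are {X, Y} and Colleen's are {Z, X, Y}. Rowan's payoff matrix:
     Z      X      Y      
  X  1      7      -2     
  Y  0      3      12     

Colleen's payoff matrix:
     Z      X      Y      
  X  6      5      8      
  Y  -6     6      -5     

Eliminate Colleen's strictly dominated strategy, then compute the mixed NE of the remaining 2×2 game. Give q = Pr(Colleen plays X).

q = 7/9

Colleen's strategy Z is strictly dominated by Y: 8 > 6 and -5 > -6. Eliminate Z.
Set Rowan's expected payoff from X equal to that from Y:
  Rowan's payoff from X: q·7 + (1−q)·(-2) = 9q - 2
  Rowan's payoff from Y: q·3 + (1−q)·12 = -9q + 12
  9q - 2 = -9q + 12  ⇒  18q = 14  ⇒  q = 7/9.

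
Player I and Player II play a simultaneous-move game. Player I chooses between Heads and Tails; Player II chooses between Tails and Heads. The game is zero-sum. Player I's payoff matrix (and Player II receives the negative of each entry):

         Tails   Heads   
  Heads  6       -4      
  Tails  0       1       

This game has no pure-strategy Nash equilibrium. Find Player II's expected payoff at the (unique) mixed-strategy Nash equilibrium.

In a mixed equilibrium Player II is indifferent between Tails and Heads; this condition fixes p.
  Player II's expected payoff from Tails: p·(-6) + (1−p)·0 = -6p
  Player II's expected payoff from Heads: p·4 + (1−p)·(-1) = 5p - 1
  -6p = 5p - 1  ⇒  -11p = -1  ⇒  p = 1/11.
At equilibrium Player II is indifferent across columns, so Player II's payoff equals the payoff from Tails: (1/11)·(-6) + (10/11)·0 = -6/11.

-6/11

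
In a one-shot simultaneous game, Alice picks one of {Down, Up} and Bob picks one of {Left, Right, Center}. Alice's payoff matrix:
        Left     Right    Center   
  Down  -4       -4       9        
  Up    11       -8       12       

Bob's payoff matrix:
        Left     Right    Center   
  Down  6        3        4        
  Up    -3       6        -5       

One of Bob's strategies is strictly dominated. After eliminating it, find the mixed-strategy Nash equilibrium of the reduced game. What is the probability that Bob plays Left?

q = 4/19

Bob's strategy Center is strictly dominated by Left: 6 > 4 and -3 > -5. Eliminate Center.
For Alice to be willing to mix, Alice must be indifferent between Down and Up, which pins down Bob's mix.
  Alice's payoff from Down: q·(-4) + (1−q)·(-4) = -4
  Alice's payoff from Up: q·11 + (1−q)·(-8) = 19q - 8
  -4 = 19q - 8  ⇒  -19q = -4  ⇒  q = 4/19.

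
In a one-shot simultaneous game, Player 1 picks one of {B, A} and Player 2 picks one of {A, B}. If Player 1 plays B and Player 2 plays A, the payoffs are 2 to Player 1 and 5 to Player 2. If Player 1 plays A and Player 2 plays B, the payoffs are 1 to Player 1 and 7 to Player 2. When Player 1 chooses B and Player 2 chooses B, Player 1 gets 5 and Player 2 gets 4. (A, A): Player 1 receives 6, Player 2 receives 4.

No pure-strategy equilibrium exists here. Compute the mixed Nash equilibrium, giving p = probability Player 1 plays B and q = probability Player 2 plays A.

p = 3/4, q = 1/2

For Player 2 to be willing to mix, Player 2 must be indifferent between A and B, which pins down Player 1's mix.
  Player 2's expected payoff from A: p·5 + (1−p)·4 = p + 4
  Player 2's expected payoff from B: p·4 + (1−p)·7 = -3p + 7
  p + 4 = -3p + 7  ⇒  4p = 3  ⇒  p = 3/4.
Player 2's mix must leave Player 1 indifferent between B and A.
  Player 1's payoff from B: q·2 + (1−q)·5 = -3q + 5
  Player 1's payoff from A: q·6 + (1−q)·1 = 5q + 1
  -3q + 5 = 5q + 1  ⇒  -8q = -4  ⇒  q = 1/2.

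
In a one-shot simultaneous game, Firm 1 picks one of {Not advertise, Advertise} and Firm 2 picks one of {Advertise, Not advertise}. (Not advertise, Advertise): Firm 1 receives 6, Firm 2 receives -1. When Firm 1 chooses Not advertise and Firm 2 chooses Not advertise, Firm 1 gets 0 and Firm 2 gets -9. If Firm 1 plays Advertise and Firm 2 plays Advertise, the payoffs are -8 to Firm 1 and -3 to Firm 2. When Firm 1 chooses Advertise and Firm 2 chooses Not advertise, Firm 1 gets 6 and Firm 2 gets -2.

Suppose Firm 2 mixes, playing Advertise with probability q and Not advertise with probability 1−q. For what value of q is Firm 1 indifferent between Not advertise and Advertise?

For Firm 1 to be willing to mix, Firm 1 must be indifferent between Not advertise and Advertise, which pins down Firm 2's mix.
  Firm 1's payoff to Not advertise: q·6 + (1−q)·0 = 6q
  Firm 1's payoff to Advertise: q·(-8) + (1−q)·6 = -14q + 6
  6q = -14q + 6  ⇒  20q = 6  ⇒  q = 3/10.

q = 3/10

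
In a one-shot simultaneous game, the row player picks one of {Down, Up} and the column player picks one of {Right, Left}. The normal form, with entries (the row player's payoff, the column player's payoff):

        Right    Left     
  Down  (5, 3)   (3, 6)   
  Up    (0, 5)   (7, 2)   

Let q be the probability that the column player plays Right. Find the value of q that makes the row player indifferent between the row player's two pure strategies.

q = 4/9

The column player's mix must leave the row player indifferent between Down and Up.
  the row player's payoff to Down: q·5 + (1−q)·3 = 2q + 3
  the row player's payoff to Up: q·0 + (1−q)·7 = -7q + 7
  2q + 3 = -7q + 7  ⇒  9q = 4  ⇒  q = 4/9.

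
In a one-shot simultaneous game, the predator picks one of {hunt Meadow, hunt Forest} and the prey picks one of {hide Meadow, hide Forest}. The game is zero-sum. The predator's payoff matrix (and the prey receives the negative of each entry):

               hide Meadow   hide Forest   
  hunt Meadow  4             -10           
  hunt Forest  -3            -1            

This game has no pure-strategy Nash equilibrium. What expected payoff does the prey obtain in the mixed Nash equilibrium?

17/8

The prey's indifference between hide Meadow and hide Forest determines the predator's mixing probability p:
  the prey's payoff from hide Meadow: p·(-4) + (1−p)·3 = -7p + 3
  the prey's payoff from hide Forest: p·10 + (1−p)·1 = 9p + 1
  -7p + 3 = 9p + 1  ⇒  -16p = -2  ⇒  p = 1/8.
At equilibrium the prey is indifferent across columns, so the prey's payoff equals the payoff from hide Meadow: (1/8)·(-4) + (7/8)·3 = 17/8.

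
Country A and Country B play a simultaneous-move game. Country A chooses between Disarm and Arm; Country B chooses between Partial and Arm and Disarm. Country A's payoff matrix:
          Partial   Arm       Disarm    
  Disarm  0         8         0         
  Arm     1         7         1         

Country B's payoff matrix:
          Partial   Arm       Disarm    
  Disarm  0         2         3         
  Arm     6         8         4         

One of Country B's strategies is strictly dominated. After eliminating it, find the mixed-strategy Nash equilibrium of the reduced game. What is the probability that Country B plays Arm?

Country B's strategy Partial is strictly dominated by Arm: 2 > 0 and 8 > 6. Eliminate Partial.
Country A's indifference between Disarm and Arm determines Country B's mixing probability q:
  Country A's payoff to Disarm: q·8 + (1−q)·0 = 8q
  Country A's payoff to Arm: q·7 + (1−q)·1 = 6q + 1
  8q = 6q + 1  ⇒  2q = 1  ⇒  q = 1/2.

q = 1/2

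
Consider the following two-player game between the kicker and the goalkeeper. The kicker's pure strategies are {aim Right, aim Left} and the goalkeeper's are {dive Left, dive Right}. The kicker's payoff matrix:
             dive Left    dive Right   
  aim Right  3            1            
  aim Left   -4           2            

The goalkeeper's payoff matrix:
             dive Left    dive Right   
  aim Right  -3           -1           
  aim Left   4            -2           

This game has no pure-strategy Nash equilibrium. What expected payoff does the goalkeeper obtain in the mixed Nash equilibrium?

The goalkeeper's indifference between dive Left and dive Right determines the kicker's mixing probability p:
  the goalkeeper's payoff from dive Left: p·(-3) + (1−p)·4 = -7p + 4
  the goalkeeper's payoff from dive Right: p·(-1) + (1−p)·(-2) = p - 2
  -7p + 4 = p - 2  ⇒  -8p = -6  ⇒  p = 3/4.
At equilibrium the goalkeeper is indifferent across columns, so the goalkeeper's payoff equals the payoff from dive Left: (3/4)·(-3) + (1/4)·4 = -5/4.

-5/4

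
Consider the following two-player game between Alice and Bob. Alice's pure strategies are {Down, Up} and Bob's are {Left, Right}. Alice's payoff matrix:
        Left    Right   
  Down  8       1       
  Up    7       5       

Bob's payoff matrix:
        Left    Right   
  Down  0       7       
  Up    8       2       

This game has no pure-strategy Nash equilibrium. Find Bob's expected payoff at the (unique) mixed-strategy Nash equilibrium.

Alice's mix must leave Bob indifferent between Left and Right.
  Bob's payoff from Left: p·0 + (1−p)·8 = -8p + 8
  Bob's payoff from Right: p·7 + (1−p)·2 = 5p + 2
  -8p + 8 = 5p + 2  ⇒  -13p = -6  ⇒  p = 6/13.
At equilibrium Bob is indifferent across columns, so Bob's payoff equals the payoff from Left: (6/13)·0 + (7/13)·8 = 56/13.

56/13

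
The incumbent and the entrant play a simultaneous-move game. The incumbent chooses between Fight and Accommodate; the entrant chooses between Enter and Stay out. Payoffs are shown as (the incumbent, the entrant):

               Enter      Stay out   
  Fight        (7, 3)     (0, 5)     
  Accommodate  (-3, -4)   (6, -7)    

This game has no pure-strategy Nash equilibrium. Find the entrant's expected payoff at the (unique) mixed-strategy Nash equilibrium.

The incumbent's mix must leave the entrant indifferent between Enter and Stay out.
  the entrant's expected payoff from Enter: p·3 + (1−p)·(-4) = 7p - 4
  the entrant's expected payoff from Stay out: p·5 + (1−p)·(-7) = 12p - 7
  7p - 4 = 12p - 7  ⇒  -5p = -3  ⇒  p = 3/5.
At equilibrium the entrant is indifferent across columns, so the entrant's payoff equals the payoff from Enter: (3/5)·3 + (2/5)·(-4) = 1/5.

1/5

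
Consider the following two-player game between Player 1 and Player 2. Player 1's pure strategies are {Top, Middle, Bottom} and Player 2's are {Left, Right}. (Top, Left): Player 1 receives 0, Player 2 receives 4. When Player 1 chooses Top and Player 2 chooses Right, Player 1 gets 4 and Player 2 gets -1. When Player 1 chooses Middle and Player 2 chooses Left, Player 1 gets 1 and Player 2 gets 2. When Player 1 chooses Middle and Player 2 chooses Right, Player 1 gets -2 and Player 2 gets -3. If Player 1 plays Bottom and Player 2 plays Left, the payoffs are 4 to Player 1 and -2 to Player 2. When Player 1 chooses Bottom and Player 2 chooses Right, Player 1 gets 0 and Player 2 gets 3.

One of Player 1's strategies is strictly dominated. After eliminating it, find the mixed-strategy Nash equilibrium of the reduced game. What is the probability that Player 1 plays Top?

p = 1/2

Player 1's strategy Middle is strictly dominated by Bottom: 4 > 1 and 0 > -2. Eliminate Middle.
Player 2's indifference between Left and Right determines Player 1's mixing probability p:
  Player 2's payoff to Left: p·4 + (1−p)·(-2) = 6p - 2
  Player 2's payoff to Right: p·(-1) + (1−p)·3 = -4p + 3
  6p - 2 = -4p + 3  ⇒  10p = 5  ⇒  p = 1/2.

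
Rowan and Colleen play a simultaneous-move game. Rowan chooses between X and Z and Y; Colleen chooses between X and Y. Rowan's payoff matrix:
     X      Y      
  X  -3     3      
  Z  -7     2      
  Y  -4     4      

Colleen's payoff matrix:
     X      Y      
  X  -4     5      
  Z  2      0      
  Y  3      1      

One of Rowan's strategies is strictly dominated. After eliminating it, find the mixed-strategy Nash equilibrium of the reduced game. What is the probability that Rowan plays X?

p = 2/11

Rowan's strategy Z is strictly dominated by Y: -4 > -7 and 4 > 2. Eliminate Z.
Rowan's mix must leave Colleen indifferent between X and Y.
  Colleen's payoff to X: p·(-4) + (1−p)·3 = -7p + 3
  Colleen's payoff to Y: p·5 + (1−p)·1 = 4p + 1
  -7p + 3 = 4p + 1  ⇒  -11p = -2  ⇒  p = 2/11.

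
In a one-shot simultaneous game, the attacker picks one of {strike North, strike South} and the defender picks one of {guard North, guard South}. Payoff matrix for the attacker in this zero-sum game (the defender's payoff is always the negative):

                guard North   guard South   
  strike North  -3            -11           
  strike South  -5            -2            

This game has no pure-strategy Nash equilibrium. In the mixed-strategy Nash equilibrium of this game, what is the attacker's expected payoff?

-49/11

Set the attacker's expected payoff from strike North equal to that from strike South:
  the attacker's expected payoff from strike North: q·(-3) + (1−q)·(-11) = 8q - 11
  the attacker's expected payoff from strike South: q·(-5) + (1−q)·(-2) = -3q - 2
  8q - 11 = -3q - 2  ⇒  11q = 9  ⇒  q = 9/11.
At equilibrium the attacker is indifferent across rows, so the attacker's payoff equals the payoff from strike North: (9/11)·(-3) + (2/11)·(-11) = -49/11.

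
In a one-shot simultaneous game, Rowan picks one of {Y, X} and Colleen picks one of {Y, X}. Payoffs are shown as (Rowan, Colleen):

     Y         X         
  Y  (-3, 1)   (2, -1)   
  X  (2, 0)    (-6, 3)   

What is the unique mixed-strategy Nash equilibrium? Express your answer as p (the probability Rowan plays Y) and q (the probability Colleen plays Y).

In a mixed equilibrium Colleen is indifferent between Y and X; this condition fixes p.
  Colleen's expected payoff from Y: p·1 + (1−p)·0 = p
  Colleen's expected payoff from X: p·(-1) + (1−p)·3 = -4p + 3
  p = -4p + 3  ⇒  5p = 3  ⇒  p = 3/5.
In a mixed equilibrium Rowan is indifferent between Y and X; this condition fixes q.
  Rowan's payoff to Y: q·(-3) + (1−q)·2 = -5q + 2
  Rowan's payoff to X: q·2 + (1−q)·(-6) = 8q - 6
  -5q + 2 = 8q - 6  ⇒  -13q = -8  ⇒  q = 8/13.

p = 3/5, q = 8/13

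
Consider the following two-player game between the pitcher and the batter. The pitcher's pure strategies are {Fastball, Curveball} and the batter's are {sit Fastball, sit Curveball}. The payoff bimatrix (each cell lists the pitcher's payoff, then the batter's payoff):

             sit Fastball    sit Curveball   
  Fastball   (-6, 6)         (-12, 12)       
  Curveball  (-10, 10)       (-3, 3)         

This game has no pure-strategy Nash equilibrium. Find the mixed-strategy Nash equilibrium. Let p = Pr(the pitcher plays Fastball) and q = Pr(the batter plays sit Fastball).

The batter's indifference between sit Fastball and sit Curveball determines the pitcher's mixing probability p:
  the batter's payoff from sit Fastball: p·6 + (1−p)·10 = -4p + 10
  the batter's payoff from sit Curveball: p·12 + (1−p)·3 = 9p + 3
  -4p + 10 = 9p + 3  ⇒  -13p = -7  ⇒  p = 7/13.
Set the pitcher's expected payoff from Fastball equal to that from Curveball:
  the pitcher's payoff to Fastball: q·(-6) + (1−q)·(-12) = 6q - 12
  the pitcher's payoff to Curveball: q·(-10) + (1−q)·(-3) = -7q - 3
  6q - 12 = -7q - 3  ⇒  13q = 9  ⇒  q = 9/13.

p = 7/13, q = 9/13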